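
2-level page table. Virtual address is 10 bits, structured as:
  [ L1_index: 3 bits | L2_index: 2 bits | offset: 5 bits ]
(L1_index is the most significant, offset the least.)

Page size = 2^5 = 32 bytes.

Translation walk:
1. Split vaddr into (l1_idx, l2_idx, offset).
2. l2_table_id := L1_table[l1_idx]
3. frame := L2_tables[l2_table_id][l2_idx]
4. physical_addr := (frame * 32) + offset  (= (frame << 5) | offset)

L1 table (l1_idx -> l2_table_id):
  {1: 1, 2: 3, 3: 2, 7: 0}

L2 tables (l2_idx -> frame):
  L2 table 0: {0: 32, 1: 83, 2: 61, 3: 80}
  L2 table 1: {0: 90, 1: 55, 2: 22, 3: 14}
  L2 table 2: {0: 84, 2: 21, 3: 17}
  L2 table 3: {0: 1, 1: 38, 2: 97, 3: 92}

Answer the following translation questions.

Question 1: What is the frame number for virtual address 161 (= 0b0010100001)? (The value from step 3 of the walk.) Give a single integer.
vaddr = 161: l1_idx=1, l2_idx=1
L1[1] = 1; L2[1][1] = 55

Answer: 55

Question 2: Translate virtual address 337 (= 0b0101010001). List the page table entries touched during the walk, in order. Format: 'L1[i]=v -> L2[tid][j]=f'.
Answer: L1[2]=3 -> L2[3][2]=97

Derivation:
vaddr = 337 = 0b0101010001
Split: l1_idx=2, l2_idx=2, offset=17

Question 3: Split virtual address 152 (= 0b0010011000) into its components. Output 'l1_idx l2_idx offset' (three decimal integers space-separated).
Answer: 1 0 24

Derivation:
vaddr = 152 = 0b0010011000
  top 3 bits -> l1_idx = 1
  next 2 bits -> l2_idx = 0
  bottom 5 bits -> offset = 24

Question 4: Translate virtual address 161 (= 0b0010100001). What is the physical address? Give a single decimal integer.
vaddr = 161 = 0b0010100001
Split: l1_idx=1, l2_idx=1, offset=1
L1[1] = 1
L2[1][1] = 55
paddr = 55 * 32 + 1 = 1761

Answer: 1761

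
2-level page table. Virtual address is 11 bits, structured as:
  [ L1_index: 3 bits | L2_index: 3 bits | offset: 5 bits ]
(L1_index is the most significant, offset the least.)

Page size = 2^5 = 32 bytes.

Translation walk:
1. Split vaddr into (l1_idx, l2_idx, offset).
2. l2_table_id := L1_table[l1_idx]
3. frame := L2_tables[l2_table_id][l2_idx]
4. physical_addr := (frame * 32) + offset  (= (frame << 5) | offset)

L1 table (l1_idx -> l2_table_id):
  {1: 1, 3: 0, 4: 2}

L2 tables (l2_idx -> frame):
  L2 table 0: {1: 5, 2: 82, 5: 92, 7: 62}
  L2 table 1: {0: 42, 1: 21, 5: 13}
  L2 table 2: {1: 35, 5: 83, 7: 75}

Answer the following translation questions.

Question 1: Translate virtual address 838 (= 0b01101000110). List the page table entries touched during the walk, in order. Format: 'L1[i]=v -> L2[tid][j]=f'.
vaddr = 838 = 0b01101000110
Split: l1_idx=3, l2_idx=2, offset=6

Answer: L1[3]=0 -> L2[0][2]=82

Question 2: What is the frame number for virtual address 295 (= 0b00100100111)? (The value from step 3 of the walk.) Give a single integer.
Answer: 21

Derivation:
vaddr = 295: l1_idx=1, l2_idx=1
L1[1] = 1; L2[1][1] = 21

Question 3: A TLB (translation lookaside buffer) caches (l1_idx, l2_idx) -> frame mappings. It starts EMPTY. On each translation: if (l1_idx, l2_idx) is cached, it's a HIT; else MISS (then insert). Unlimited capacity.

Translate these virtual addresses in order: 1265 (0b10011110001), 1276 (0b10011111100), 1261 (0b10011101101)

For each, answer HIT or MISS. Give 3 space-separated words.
Answer: MISS HIT HIT

Derivation:
vaddr=1265: (4,7) not in TLB -> MISS, insert
vaddr=1276: (4,7) in TLB -> HIT
vaddr=1261: (4,7) in TLB -> HIT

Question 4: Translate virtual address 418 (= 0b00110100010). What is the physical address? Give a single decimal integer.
Answer: 418

Derivation:
vaddr = 418 = 0b00110100010
Split: l1_idx=1, l2_idx=5, offset=2
L1[1] = 1
L2[1][5] = 13
paddr = 13 * 32 + 2 = 418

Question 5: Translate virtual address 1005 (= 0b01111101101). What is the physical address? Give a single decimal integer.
vaddr = 1005 = 0b01111101101
Split: l1_idx=3, l2_idx=7, offset=13
L1[3] = 0
L2[0][7] = 62
paddr = 62 * 32 + 13 = 1997

Answer: 1997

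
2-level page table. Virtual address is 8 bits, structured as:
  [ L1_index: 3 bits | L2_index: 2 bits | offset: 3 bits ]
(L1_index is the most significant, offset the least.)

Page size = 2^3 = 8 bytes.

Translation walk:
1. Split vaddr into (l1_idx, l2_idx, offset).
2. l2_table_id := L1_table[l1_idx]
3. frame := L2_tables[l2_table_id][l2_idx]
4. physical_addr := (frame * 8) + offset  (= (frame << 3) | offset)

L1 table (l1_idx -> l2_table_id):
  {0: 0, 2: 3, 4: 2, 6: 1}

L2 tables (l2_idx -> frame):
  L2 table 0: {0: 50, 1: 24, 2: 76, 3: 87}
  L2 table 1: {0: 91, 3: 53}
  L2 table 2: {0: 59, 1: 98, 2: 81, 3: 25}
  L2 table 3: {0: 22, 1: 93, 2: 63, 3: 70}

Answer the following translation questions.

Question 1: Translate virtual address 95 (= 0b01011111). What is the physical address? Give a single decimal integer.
Answer: 567

Derivation:
vaddr = 95 = 0b01011111
Split: l1_idx=2, l2_idx=3, offset=7
L1[2] = 3
L2[3][3] = 70
paddr = 70 * 8 + 7 = 567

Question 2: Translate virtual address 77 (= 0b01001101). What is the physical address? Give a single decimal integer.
Answer: 749

Derivation:
vaddr = 77 = 0b01001101
Split: l1_idx=2, l2_idx=1, offset=5
L1[2] = 3
L2[3][1] = 93
paddr = 93 * 8 + 5 = 749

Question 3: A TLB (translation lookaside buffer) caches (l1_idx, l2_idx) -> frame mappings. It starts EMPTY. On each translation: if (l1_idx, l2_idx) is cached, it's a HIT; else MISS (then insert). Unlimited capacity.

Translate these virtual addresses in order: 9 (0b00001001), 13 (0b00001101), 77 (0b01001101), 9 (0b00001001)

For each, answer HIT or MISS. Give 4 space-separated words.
vaddr=9: (0,1) not in TLB -> MISS, insert
vaddr=13: (0,1) in TLB -> HIT
vaddr=77: (2,1) not in TLB -> MISS, insert
vaddr=9: (0,1) in TLB -> HIT

Answer: MISS HIT MISS HIT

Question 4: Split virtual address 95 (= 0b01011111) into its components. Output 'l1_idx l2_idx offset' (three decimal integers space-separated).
vaddr = 95 = 0b01011111
  top 3 bits -> l1_idx = 2
  next 2 bits -> l2_idx = 3
  bottom 3 bits -> offset = 7

Answer: 2 3 7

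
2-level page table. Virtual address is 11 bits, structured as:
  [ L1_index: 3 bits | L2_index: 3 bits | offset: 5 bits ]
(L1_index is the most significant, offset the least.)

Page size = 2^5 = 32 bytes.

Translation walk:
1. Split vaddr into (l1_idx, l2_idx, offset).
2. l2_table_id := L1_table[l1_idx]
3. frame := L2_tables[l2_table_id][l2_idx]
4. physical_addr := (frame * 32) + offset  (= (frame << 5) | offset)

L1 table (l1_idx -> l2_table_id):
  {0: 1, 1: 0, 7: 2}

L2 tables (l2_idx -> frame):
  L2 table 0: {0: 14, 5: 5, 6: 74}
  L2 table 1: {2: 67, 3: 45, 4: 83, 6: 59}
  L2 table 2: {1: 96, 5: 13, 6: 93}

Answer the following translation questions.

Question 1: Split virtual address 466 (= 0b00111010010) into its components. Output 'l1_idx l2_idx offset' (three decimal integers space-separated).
vaddr = 466 = 0b00111010010
  top 3 bits -> l1_idx = 1
  next 3 bits -> l2_idx = 6
  bottom 5 bits -> offset = 18

Answer: 1 6 18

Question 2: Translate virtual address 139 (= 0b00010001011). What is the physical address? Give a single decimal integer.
Answer: 2667

Derivation:
vaddr = 139 = 0b00010001011
Split: l1_idx=0, l2_idx=4, offset=11
L1[0] = 1
L2[1][4] = 83
paddr = 83 * 32 + 11 = 2667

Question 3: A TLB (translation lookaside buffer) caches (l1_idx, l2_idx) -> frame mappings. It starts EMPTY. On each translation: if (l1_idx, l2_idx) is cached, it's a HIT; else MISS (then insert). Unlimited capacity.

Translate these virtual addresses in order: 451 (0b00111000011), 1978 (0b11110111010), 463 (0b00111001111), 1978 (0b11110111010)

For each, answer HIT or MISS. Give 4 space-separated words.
vaddr=451: (1,6) not in TLB -> MISS, insert
vaddr=1978: (7,5) not in TLB -> MISS, insert
vaddr=463: (1,6) in TLB -> HIT
vaddr=1978: (7,5) in TLB -> HIT

Answer: MISS MISS HIT HIT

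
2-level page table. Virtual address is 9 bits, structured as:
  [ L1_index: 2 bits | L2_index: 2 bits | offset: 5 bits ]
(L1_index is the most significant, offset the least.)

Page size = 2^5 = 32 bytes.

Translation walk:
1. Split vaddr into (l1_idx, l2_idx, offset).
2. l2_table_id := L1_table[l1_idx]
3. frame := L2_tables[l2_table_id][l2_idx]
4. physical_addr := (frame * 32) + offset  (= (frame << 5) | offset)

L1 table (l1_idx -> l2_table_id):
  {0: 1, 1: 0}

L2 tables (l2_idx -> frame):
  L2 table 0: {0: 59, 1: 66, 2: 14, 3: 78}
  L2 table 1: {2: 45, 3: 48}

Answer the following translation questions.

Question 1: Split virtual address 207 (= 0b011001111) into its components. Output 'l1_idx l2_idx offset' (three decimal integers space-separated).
vaddr = 207 = 0b011001111
  top 2 bits -> l1_idx = 1
  next 2 bits -> l2_idx = 2
  bottom 5 bits -> offset = 15

Answer: 1 2 15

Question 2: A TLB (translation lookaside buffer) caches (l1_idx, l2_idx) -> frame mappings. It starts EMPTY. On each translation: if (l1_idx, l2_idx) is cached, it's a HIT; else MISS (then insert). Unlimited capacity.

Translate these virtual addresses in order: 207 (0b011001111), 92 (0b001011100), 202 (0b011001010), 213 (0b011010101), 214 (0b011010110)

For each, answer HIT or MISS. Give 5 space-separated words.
vaddr=207: (1,2) not in TLB -> MISS, insert
vaddr=92: (0,2) not in TLB -> MISS, insert
vaddr=202: (1,2) in TLB -> HIT
vaddr=213: (1,2) in TLB -> HIT
vaddr=214: (1,2) in TLB -> HIT

Answer: MISS MISS HIT HIT HIT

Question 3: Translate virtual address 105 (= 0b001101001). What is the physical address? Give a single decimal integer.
vaddr = 105 = 0b001101001
Split: l1_idx=0, l2_idx=3, offset=9
L1[0] = 1
L2[1][3] = 48
paddr = 48 * 32 + 9 = 1545

Answer: 1545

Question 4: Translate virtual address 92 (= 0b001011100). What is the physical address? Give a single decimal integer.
Answer: 1468

Derivation:
vaddr = 92 = 0b001011100
Split: l1_idx=0, l2_idx=2, offset=28
L1[0] = 1
L2[1][2] = 45
paddr = 45 * 32 + 28 = 1468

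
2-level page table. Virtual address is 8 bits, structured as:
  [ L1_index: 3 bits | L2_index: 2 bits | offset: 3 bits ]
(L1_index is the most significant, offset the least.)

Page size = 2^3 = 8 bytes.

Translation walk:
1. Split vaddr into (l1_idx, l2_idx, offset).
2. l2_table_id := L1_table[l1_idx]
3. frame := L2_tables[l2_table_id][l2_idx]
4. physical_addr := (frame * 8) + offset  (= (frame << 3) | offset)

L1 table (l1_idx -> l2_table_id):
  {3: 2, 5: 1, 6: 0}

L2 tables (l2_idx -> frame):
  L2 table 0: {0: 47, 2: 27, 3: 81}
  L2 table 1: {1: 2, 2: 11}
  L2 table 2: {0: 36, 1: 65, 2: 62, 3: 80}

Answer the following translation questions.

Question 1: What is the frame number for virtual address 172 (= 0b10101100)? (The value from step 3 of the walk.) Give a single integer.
vaddr = 172: l1_idx=5, l2_idx=1
L1[5] = 1; L2[1][1] = 2

Answer: 2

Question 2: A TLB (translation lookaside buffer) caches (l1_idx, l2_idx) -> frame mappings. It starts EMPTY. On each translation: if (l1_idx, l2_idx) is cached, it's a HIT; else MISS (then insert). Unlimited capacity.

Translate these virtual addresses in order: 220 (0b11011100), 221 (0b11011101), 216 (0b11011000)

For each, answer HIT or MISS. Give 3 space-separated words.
vaddr=220: (6,3) not in TLB -> MISS, insert
vaddr=221: (6,3) in TLB -> HIT
vaddr=216: (6,3) in TLB -> HIT

Answer: MISS HIT HIT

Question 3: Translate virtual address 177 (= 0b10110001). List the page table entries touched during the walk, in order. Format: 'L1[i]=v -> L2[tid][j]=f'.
vaddr = 177 = 0b10110001
Split: l1_idx=5, l2_idx=2, offset=1

Answer: L1[5]=1 -> L2[1][2]=11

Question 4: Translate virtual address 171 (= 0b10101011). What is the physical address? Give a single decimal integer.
vaddr = 171 = 0b10101011
Split: l1_idx=5, l2_idx=1, offset=3
L1[5] = 1
L2[1][1] = 2
paddr = 2 * 8 + 3 = 19

Answer: 19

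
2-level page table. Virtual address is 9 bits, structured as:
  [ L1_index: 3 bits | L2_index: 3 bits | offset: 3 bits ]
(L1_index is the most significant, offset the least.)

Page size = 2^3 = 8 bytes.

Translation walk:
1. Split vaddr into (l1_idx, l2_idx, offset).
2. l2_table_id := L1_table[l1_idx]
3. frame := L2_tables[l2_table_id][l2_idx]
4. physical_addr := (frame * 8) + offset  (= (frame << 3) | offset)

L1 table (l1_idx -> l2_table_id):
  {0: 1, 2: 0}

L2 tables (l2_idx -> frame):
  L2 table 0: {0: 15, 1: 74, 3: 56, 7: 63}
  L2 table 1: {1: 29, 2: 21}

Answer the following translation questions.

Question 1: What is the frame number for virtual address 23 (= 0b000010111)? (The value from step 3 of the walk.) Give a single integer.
Answer: 21

Derivation:
vaddr = 23: l1_idx=0, l2_idx=2
L1[0] = 1; L2[1][2] = 21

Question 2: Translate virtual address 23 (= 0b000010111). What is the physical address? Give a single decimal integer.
Answer: 175

Derivation:
vaddr = 23 = 0b000010111
Split: l1_idx=0, l2_idx=2, offset=7
L1[0] = 1
L2[1][2] = 21
paddr = 21 * 8 + 7 = 175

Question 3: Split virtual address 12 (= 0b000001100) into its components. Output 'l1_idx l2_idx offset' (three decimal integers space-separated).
Answer: 0 1 4

Derivation:
vaddr = 12 = 0b000001100
  top 3 bits -> l1_idx = 0
  next 3 bits -> l2_idx = 1
  bottom 3 bits -> offset = 4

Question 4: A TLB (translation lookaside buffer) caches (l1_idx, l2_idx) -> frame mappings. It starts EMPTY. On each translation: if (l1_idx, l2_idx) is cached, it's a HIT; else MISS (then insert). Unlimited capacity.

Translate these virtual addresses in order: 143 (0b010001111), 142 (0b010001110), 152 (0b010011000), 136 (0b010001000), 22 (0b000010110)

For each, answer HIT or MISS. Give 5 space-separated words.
Answer: MISS HIT MISS HIT MISS

Derivation:
vaddr=143: (2,1) not in TLB -> MISS, insert
vaddr=142: (2,1) in TLB -> HIT
vaddr=152: (2,3) not in TLB -> MISS, insert
vaddr=136: (2,1) in TLB -> HIT
vaddr=22: (0,2) not in TLB -> MISS, insert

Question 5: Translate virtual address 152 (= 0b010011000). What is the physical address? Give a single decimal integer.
Answer: 448

Derivation:
vaddr = 152 = 0b010011000
Split: l1_idx=2, l2_idx=3, offset=0
L1[2] = 0
L2[0][3] = 56
paddr = 56 * 8 + 0 = 448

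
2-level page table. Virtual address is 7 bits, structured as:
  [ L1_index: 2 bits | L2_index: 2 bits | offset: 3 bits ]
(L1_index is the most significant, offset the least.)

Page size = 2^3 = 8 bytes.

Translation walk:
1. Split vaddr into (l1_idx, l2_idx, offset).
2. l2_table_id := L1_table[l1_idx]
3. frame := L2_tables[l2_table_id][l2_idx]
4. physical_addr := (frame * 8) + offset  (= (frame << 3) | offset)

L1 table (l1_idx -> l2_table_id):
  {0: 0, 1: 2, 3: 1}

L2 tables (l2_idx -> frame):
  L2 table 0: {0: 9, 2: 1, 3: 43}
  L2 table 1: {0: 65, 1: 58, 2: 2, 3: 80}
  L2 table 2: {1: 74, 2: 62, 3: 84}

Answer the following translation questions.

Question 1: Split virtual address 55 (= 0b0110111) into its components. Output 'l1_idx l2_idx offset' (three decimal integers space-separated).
Answer: 1 2 7

Derivation:
vaddr = 55 = 0b0110111
  top 2 bits -> l1_idx = 1
  next 2 bits -> l2_idx = 2
  bottom 3 bits -> offset = 7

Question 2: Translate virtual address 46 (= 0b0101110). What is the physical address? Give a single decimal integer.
vaddr = 46 = 0b0101110
Split: l1_idx=1, l2_idx=1, offset=6
L1[1] = 2
L2[2][1] = 74
paddr = 74 * 8 + 6 = 598

Answer: 598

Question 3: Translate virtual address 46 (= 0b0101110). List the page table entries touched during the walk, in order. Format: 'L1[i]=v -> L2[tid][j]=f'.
Answer: L1[1]=2 -> L2[2][1]=74

Derivation:
vaddr = 46 = 0b0101110
Split: l1_idx=1, l2_idx=1, offset=6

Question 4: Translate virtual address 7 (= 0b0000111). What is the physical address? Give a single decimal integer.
Answer: 79

Derivation:
vaddr = 7 = 0b0000111
Split: l1_idx=0, l2_idx=0, offset=7
L1[0] = 0
L2[0][0] = 9
paddr = 9 * 8 + 7 = 79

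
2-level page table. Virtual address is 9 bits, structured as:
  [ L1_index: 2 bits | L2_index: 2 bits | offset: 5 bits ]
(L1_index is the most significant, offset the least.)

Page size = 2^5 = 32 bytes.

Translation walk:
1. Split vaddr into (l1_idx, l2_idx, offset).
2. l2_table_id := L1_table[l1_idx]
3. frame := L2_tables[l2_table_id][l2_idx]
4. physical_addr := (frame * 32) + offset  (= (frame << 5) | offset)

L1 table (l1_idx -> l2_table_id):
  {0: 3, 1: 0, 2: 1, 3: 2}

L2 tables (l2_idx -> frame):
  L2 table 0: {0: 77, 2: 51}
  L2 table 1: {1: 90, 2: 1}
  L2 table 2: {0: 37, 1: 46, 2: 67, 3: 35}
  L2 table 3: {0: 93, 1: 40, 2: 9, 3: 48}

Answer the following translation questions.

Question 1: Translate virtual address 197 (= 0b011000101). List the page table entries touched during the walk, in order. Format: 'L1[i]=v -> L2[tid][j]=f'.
Answer: L1[1]=0 -> L2[0][2]=51

Derivation:
vaddr = 197 = 0b011000101
Split: l1_idx=1, l2_idx=2, offset=5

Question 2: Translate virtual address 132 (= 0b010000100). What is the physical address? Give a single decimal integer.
Answer: 2468

Derivation:
vaddr = 132 = 0b010000100
Split: l1_idx=1, l2_idx=0, offset=4
L1[1] = 0
L2[0][0] = 77
paddr = 77 * 32 + 4 = 2468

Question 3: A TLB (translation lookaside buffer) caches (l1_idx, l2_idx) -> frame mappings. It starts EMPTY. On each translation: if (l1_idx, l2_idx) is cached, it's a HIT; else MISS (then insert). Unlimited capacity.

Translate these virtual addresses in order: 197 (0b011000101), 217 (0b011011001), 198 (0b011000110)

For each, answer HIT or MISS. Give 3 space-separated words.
Answer: MISS HIT HIT

Derivation:
vaddr=197: (1,2) not in TLB -> MISS, insert
vaddr=217: (1,2) in TLB -> HIT
vaddr=198: (1,2) in TLB -> HIT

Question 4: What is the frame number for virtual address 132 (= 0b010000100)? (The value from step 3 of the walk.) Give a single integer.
vaddr = 132: l1_idx=1, l2_idx=0
L1[1] = 0; L2[0][0] = 77

Answer: 77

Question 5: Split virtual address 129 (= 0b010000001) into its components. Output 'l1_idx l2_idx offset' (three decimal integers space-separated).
vaddr = 129 = 0b010000001
  top 2 bits -> l1_idx = 1
  next 2 bits -> l2_idx = 0
  bottom 5 bits -> offset = 1

Answer: 1 0 1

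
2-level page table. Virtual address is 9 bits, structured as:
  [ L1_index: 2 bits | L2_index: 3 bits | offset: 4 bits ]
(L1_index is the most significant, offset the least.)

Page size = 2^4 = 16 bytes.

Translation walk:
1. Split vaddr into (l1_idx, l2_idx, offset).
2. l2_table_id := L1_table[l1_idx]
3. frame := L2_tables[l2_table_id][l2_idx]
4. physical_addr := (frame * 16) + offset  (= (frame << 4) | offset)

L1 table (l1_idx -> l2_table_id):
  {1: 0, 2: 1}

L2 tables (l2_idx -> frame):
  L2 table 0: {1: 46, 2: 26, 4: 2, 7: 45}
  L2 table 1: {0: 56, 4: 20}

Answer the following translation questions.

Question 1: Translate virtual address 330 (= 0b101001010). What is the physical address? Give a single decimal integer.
vaddr = 330 = 0b101001010
Split: l1_idx=2, l2_idx=4, offset=10
L1[2] = 1
L2[1][4] = 20
paddr = 20 * 16 + 10 = 330

Answer: 330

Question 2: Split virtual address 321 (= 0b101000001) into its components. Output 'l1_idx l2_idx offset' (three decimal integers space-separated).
Answer: 2 4 1

Derivation:
vaddr = 321 = 0b101000001
  top 2 bits -> l1_idx = 2
  next 3 bits -> l2_idx = 4
  bottom 4 bits -> offset = 1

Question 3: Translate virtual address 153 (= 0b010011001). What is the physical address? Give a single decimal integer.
vaddr = 153 = 0b010011001
Split: l1_idx=1, l2_idx=1, offset=9
L1[1] = 0
L2[0][1] = 46
paddr = 46 * 16 + 9 = 745

Answer: 745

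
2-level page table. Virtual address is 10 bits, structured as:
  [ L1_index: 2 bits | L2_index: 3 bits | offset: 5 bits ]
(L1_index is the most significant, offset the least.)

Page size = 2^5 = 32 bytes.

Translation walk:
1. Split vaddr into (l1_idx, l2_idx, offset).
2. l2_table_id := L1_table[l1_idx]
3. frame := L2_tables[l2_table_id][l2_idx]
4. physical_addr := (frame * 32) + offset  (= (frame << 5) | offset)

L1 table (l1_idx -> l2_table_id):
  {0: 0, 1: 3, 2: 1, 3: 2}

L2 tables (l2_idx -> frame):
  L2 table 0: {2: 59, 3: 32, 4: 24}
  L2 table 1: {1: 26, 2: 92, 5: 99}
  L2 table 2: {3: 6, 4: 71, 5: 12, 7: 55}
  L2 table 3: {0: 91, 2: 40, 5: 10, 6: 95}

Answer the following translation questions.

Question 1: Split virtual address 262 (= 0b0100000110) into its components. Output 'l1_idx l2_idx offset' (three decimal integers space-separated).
Answer: 1 0 6

Derivation:
vaddr = 262 = 0b0100000110
  top 2 bits -> l1_idx = 1
  next 3 bits -> l2_idx = 0
  bottom 5 bits -> offset = 6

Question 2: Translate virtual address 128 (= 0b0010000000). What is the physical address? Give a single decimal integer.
Answer: 768

Derivation:
vaddr = 128 = 0b0010000000
Split: l1_idx=0, l2_idx=4, offset=0
L1[0] = 0
L2[0][4] = 24
paddr = 24 * 32 + 0 = 768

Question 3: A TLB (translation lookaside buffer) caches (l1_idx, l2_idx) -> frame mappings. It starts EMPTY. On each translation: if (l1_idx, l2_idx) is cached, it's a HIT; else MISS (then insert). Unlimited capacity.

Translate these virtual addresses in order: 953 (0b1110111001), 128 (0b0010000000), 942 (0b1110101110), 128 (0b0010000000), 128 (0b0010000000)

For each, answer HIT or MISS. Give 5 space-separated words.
vaddr=953: (3,5) not in TLB -> MISS, insert
vaddr=128: (0,4) not in TLB -> MISS, insert
vaddr=942: (3,5) in TLB -> HIT
vaddr=128: (0,4) in TLB -> HIT
vaddr=128: (0,4) in TLB -> HIT

Answer: MISS MISS HIT HIT HIT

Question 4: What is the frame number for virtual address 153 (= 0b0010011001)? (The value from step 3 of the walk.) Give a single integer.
Answer: 24

Derivation:
vaddr = 153: l1_idx=0, l2_idx=4
L1[0] = 0; L2[0][4] = 24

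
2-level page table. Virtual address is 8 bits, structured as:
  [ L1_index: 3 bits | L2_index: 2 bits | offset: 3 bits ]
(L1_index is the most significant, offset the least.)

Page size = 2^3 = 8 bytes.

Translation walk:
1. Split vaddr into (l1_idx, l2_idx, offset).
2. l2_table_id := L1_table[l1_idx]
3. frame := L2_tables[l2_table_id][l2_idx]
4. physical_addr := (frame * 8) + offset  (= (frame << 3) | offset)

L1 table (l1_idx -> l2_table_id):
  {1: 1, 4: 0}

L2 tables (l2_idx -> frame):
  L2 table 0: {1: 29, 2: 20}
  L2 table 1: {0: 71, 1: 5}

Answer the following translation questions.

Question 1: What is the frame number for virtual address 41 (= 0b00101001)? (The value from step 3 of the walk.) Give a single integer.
Answer: 5

Derivation:
vaddr = 41: l1_idx=1, l2_idx=1
L1[1] = 1; L2[1][1] = 5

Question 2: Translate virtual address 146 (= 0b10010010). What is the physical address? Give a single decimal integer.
vaddr = 146 = 0b10010010
Split: l1_idx=4, l2_idx=2, offset=2
L1[4] = 0
L2[0][2] = 20
paddr = 20 * 8 + 2 = 162

Answer: 162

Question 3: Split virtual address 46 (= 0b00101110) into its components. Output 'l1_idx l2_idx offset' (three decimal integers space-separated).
vaddr = 46 = 0b00101110
  top 3 bits -> l1_idx = 1
  next 2 bits -> l2_idx = 1
  bottom 3 bits -> offset = 6

Answer: 1 1 6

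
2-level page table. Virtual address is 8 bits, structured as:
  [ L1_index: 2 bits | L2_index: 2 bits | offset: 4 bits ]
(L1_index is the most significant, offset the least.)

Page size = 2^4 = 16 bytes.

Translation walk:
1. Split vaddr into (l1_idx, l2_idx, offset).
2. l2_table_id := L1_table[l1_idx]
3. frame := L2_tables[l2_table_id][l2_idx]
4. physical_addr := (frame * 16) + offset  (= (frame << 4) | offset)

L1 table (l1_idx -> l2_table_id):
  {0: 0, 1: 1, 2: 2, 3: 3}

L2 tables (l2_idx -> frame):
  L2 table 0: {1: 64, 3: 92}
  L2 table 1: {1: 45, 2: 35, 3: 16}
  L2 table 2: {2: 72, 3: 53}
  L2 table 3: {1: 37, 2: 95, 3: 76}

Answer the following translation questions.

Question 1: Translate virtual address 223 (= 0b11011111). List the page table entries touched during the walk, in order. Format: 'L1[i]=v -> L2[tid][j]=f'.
Answer: L1[3]=3 -> L2[3][1]=37

Derivation:
vaddr = 223 = 0b11011111
Split: l1_idx=3, l2_idx=1, offset=15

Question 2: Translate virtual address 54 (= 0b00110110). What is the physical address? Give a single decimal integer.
vaddr = 54 = 0b00110110
Split: l1_idx=0, l2_idx=3, offset=6
L1[0] = 0
L2[0][3] = 92
paddr = 92 * 16 + 6 = 1478

Answer: 1478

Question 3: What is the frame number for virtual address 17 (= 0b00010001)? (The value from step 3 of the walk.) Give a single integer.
vaddr = 17: l1_idx=0, l2_idx=1
L1[0] = 0; L2[0][1] = 64

Answer: 64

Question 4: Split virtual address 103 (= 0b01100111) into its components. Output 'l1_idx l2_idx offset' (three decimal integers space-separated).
Answer: 1 2 7

Derivation:
vaddr = 103 = 0b01100111
  top 2 bits -> l1_idx = 1
  next 2 bits -> l2_idx = 2
  bottom 4 bits -> offset = 7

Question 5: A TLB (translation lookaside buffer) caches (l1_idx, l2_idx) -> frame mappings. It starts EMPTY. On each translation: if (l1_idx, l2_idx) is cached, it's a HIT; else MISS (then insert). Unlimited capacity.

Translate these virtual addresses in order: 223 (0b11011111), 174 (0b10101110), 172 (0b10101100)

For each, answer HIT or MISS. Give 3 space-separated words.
vaddr=223: (3,1) not in TLB -> MISS, insert
vaddr=174: (2,2) not in TLB -> MISS, insert
vaddr=172: (2,2) in TLB -> HIT

Answer: MISS MISS HIT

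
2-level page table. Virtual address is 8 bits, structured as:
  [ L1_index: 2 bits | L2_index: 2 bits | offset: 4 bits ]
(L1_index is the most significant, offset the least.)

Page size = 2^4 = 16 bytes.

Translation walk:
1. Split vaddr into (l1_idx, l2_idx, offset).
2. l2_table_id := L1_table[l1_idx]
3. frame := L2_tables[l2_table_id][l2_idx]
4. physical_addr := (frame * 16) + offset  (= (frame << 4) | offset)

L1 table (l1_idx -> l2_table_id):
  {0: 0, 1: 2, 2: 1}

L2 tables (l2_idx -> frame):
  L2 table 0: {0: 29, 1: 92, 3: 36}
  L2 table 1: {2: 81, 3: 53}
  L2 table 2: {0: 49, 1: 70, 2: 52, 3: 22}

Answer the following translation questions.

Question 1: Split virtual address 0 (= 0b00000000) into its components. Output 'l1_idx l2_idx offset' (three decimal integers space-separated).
Answer: 0 0 0

Derivation:
vaddr = 0 = 0b00000000
  top 2 bits -> l1_idx = 0
  next 2 bits -> l2_idx = 0
  bottom 4 bits -> offset = 0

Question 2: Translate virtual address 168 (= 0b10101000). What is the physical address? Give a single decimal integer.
vaddr = 168 = 0b10101000
Split: l1_idx=2, l2_idx=2, offset=8
L1[2] = 1
L2[1][2] = 81
paddr = 81 * 16 + 8 = 1304

Answer: 1304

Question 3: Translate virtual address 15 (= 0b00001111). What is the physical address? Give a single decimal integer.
Answer: 479

Derivation:
vaddr = 15 = 0b00001111
Split: l1_idx=0, l2_idx=0, offset=15
L1[0] = 0
L2[0][0] = 29
paddr = 29 * 16 + 15 = 479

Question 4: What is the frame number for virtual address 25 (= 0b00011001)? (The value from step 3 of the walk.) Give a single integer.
vaddr = 25: l1_idx=0, l2_idx=1
L1[0] = 0; L2[0][1] = 92

Answer: 92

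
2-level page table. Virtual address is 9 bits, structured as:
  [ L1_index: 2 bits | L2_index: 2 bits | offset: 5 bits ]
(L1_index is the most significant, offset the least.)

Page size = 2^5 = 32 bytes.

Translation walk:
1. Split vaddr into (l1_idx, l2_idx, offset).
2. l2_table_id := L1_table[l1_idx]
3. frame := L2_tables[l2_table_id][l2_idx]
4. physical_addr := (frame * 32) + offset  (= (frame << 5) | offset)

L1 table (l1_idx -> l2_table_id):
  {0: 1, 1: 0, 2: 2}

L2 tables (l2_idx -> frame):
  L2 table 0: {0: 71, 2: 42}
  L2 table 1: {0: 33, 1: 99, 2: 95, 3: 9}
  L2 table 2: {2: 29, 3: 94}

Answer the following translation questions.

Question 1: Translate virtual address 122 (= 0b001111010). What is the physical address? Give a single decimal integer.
vaddr = 122 = 0b001111010
Split: l1_idx=0, l2_idx=3, offset=26
L1[0] = 1
L2[1][3] = 9
paddr = 9 * 32 + 26 = 314

Answer: 314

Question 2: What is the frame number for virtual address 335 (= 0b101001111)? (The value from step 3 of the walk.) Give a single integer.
vaddr = 335: l1_idx=2, l2_idx=2
L1[2] = 2; L2[2][2] = 29

Answer: 29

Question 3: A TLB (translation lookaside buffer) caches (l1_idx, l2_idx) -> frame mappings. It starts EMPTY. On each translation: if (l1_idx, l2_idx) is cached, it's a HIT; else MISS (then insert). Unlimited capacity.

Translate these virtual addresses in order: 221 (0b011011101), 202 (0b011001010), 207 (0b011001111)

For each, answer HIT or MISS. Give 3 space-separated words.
vaddr=221: (1,2) not in TLB -> MISS, insert
vaddr=202: (1,2) in TLB -> HIT
vaddr=207: (1,2) in TLB -> HIT

Answer: MISS HIT HIT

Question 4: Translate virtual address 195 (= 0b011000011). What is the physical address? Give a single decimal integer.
vaddr = 195 = 0b011000011
Split: l1_idx=1, l2_idx=2, offset=3
L1[1] = 0
L2[0][2] = 42
paddr = 42 * 32 + 3 = 1347

Answer: 1347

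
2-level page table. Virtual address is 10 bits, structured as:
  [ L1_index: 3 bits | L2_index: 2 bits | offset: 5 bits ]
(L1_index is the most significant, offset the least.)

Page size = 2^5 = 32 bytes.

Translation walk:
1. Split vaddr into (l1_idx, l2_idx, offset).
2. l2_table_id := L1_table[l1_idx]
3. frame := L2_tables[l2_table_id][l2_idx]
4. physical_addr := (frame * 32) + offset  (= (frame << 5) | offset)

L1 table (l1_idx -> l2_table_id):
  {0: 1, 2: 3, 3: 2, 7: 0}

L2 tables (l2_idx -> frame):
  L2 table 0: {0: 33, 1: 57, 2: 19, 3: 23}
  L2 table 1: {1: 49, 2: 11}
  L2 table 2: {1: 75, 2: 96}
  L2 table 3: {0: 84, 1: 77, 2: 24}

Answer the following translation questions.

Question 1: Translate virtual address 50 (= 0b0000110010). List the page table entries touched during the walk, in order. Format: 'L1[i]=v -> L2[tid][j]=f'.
vaddr = 50 = 0b0000110010
Split: l1_idx=0, l2_idx=1, offset=18

Answer: L1[0]=1 -> L2[1][1]=49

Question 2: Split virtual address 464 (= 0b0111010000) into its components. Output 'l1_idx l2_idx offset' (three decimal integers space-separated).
vaddr = 464 = 0b0111010000
  top 3 bits -> l1_idx = 3
  next 2 bits -> l2_idx = 2
  bottom 5 bits -> offset = 16

Answer: 3 2 16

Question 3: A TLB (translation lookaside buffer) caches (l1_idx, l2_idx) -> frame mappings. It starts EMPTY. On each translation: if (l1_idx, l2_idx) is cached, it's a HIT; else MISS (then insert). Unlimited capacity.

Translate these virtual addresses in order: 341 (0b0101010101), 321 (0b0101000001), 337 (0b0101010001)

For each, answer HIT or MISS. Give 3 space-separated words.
vaddr=341: (2,2) not in TLB -> MISS, insert
vaddr=321: (2,2) in TLB -> HIT
vaddr=337: (2,2) in TLB -> HIT

Answer: MISS HIT HIT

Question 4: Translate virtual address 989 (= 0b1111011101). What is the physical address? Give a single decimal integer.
vaddr = 989 = 0b1111011101
Split: l1_idx=7, l2_idx=2, offset=29
L1[7] = 0
L2[0][2] = 19
paddr = 19 * 32 + 29 = 637

Answer: 637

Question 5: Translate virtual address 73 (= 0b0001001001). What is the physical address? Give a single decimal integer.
Answer: 361

Derivation:
vaddr = 73 = 0b0001001001
Split: l1_idx=0, l2_idx=2, offset=9
L1[0] = 1
L2[1][2] = 11
paddr = 11 * 32 + 9 = 361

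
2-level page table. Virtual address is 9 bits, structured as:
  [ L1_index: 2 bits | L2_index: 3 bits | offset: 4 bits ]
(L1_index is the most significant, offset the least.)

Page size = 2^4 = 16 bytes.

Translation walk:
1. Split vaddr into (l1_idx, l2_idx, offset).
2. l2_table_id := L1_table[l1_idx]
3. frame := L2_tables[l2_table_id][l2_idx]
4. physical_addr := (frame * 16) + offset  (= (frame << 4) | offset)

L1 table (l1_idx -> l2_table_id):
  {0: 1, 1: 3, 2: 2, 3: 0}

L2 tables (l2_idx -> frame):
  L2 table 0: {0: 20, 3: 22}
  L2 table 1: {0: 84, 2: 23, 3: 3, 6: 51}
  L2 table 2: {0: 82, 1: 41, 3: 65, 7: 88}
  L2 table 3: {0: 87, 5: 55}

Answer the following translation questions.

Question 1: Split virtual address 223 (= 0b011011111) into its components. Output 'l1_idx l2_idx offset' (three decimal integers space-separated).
vaddr = 223 = 0b011011111
  top 2 bits -> l1_idx = 1
  next 3 bits -> l2_idx = 5
  bottom 4 bits -> offset = 15

Answer: 1 5 15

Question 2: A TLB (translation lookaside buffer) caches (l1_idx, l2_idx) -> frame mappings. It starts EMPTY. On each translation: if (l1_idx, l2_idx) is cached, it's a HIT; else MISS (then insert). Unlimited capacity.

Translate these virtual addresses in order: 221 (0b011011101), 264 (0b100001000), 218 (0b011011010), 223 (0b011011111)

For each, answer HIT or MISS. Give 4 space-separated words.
vaddr=221: (1,5) not in TLB -> MISS, insert
vaddr=264: (2,0) not in TLB -> MISS, insert
vaddr=218: (1,5) in TLB -> HIT
vaddr=223: (1,5) in TLB -> HIT

Answer: MISS MISS HIT HIT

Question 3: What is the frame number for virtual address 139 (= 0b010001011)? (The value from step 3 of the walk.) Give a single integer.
vaddr = 139: l1_idx=1, l2_idx=0
L1[1] = 3; L2[3][0] = 87

Answer: 87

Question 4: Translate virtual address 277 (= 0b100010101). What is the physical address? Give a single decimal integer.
Answer: 661

Derivation:
vaddr = 277 = 0b100010101
Split: l1_idx=2, l2_idx=1, offset=5
L1[2] = 2
L2[2][1] = 41
paddr = 41 * 16 + 5 = 661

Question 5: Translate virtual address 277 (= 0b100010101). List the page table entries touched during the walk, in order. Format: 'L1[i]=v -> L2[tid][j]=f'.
Answer: L1[2]=2 -> L2[2][1]=41

Derivation:
vaddr = 277 = 0b100010101
Split: l1_idx=2, l2_idx=1, offset=5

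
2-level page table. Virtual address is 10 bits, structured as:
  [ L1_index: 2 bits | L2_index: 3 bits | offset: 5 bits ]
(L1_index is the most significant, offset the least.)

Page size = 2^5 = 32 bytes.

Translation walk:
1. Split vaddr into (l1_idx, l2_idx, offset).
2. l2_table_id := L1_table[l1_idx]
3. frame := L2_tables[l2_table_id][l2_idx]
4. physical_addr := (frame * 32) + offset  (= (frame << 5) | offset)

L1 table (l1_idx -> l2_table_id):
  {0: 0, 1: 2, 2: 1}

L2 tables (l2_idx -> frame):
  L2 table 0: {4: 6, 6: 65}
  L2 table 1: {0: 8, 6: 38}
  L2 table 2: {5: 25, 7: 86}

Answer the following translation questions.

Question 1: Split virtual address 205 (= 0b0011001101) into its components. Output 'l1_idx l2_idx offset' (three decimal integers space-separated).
Answer: 0 6 13

Derivation:
vaddr = 205 = 0b0011001101
  top 2 bits -> l1_idx = 0
  next 3 bits -> l2_idx = 6
  bottom 5 bits -> offset = 13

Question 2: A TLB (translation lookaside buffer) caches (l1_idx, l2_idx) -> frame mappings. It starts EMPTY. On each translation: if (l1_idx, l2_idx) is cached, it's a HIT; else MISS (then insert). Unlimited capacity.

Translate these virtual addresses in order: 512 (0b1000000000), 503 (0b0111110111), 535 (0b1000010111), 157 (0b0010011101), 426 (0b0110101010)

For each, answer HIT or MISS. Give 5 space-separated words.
Answer: MISS MISS HIT MISS MISS

Derivation:
vaddr=512: (2,0) not in TLB -> MISS, insert
vaddr=503: (1,7) not in TLB -> MISS, insert
vaddr=535: (2,0) in TLB -> HIT
vaddr=157: (0,4) not in TLB -> MISS, insert
vaddr=426: (1,5) not in TLB -> MISS, insert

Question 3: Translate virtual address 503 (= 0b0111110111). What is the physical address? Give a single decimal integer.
Answer: 2775

Derivation:
vaddr = 503 = 0b0111110111
Split: l1_idx=1, l2_idx=7, offset=23
L1[1] = 2
L2[2][7] = 86
paddr = 86 * 32 + 23 = 2775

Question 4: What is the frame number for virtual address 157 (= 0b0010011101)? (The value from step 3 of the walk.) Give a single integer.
Answer: 6

Derivation:
vaddr = 157: l1_idx=0, l2_idx=4
L1[0] = 0; L2[0][4] = 6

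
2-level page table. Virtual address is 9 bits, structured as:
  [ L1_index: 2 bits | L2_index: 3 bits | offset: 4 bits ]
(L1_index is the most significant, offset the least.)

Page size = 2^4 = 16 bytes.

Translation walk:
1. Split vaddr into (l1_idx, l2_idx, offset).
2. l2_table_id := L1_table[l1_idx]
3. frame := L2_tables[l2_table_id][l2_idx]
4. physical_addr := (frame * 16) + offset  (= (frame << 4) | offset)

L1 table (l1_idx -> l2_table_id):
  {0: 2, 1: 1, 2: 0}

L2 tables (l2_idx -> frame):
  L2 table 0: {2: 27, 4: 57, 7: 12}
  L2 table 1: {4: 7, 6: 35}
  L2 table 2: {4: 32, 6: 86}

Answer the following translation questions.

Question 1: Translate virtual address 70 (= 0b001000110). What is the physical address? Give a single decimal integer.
Answer: 518

Derivation:
vaddr = 70 = 0b001000110
Split: l1_idx=0, l2_idx=4, offset=6
L1[0] = 2
L2[2][4] = 32
paddr = 32 * 16 + 6 = 518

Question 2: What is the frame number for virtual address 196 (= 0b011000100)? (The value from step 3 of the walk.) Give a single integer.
Answer: 7

Derivation:
vaddr = 196: l1_idx=1, l2_idx=4
L1[1] = 1; L2[1][4] = 7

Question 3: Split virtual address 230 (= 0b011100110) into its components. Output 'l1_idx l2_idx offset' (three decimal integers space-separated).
vaddr = 230 = 0b011100110
  top 2 bits -> l1_idx = 1
  next 3 bits -> l2_idx = 6
  bottom 4 bits -> offset = 6

Answer: 1 6 6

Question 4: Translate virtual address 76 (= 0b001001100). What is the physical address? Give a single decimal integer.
Answer: 524

Derivation:
vaddr = 76 = 0b001001100
Split: l1_idx=0, l2_idx=4, offset=12
L1[0] = 2
L2[2][4] = 32
paddr = 32 * 16 + 12 = 524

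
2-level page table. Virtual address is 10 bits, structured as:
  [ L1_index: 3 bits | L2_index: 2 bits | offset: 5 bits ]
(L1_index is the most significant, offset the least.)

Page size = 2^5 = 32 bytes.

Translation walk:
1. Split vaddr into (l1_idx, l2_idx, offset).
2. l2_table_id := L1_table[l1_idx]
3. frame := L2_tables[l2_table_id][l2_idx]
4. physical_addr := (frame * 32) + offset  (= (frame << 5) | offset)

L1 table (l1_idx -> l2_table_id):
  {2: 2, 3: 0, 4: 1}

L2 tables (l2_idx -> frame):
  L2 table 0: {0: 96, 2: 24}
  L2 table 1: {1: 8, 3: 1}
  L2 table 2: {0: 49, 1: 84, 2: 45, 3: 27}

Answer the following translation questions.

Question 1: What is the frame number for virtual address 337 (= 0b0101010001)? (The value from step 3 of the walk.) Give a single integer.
Answer: 45

Derivation:
vaddr = 337: l1_idx=2, l2_idx=2
L1[2] = 2; L2[2][2] = 45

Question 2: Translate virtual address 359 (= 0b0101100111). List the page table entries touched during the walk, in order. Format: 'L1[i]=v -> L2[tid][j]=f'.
Answer: L1[2]=2 -> L2[2][3]=27

Derivation:
vaddr = 359 = 0b0101100111
Split: l1_idx=2, l2_idx=3, offset=7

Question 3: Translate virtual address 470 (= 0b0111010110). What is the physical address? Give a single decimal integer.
Answer: 790

Derivation:
vaddr = 470 = 0b0111010110
Split: l1_idx=3, l2_idx=2, offset=22
L1[3] = 0
L2[0][2] = 24
paddr = 24 * 32 + 22 = 790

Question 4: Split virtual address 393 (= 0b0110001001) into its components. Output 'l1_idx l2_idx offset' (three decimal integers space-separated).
vaddr = 393 = 0b0110001001
  top 3 bits -> l1_idx = 3
  next 2 bits -> l2_idx = 0
  bottom 5 bits -> offset = 9

Answer: 3 0 9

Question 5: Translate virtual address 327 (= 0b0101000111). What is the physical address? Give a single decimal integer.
vaddr = 327 = 0b0101000111
Split: l1_idx=2, l2_idx=2, offset=7
L1[2] = 2
L2[2][2] = 45
paddr = 45 * 32 + 7 = 1447

Answer: 1447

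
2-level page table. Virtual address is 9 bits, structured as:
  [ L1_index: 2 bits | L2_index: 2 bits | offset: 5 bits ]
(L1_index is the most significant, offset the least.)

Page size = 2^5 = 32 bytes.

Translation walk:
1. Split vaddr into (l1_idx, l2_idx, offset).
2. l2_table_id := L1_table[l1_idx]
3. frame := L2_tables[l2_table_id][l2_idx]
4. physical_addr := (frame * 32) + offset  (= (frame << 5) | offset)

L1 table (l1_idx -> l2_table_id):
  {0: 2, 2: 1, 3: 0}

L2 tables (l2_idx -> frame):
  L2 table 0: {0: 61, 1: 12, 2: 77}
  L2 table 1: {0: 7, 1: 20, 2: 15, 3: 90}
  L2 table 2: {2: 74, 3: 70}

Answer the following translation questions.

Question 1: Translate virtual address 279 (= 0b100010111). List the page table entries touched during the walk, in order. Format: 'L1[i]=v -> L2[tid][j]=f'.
Answer: L1[2]=1 -> L2[1][0]=7

Derivation:
vaddr = 279 = 0b100010111
Split: l1_idx=2, l2_idx=0, offset=23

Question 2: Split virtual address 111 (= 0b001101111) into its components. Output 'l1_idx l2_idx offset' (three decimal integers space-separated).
vaddr = 111 = 0b001101111
  top 2 bits -> l1_idx = 0
  next 2 bits -> l2_idx = 3
  bottom 5 bits -> offset = 15

Answer: 0 3 15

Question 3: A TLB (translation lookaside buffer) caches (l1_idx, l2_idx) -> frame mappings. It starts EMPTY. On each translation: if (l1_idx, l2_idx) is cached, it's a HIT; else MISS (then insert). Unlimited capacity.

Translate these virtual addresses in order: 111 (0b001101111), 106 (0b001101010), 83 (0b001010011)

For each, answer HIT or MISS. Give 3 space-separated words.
vaddr=111: (0,3) not in TLB -> MISS, insert
vaddr=106: (0,3) in TLB -> HIT
vaddr=83: (0,2) not in TLB -> MISS, insert

Answer: MISS HIT MISS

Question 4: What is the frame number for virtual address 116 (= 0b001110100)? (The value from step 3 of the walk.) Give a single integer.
Answer: 70

Derivation:
vaddr = 116: l1_idx=0, l2_idx=3
L1[0] = 2; L2[2][3] = 70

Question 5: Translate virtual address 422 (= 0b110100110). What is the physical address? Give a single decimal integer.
vaddr = 422 = 0b110100110
Split: l1_idx=3, l2_idx=1, offset=6
L1[3] = 0
L2[0][1] = 12
paddr = 12 * 32 + 6 = 390

Answer: 390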